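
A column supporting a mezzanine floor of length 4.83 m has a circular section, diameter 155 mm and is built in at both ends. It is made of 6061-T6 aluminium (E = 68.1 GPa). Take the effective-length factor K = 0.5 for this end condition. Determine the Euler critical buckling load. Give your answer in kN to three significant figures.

I = πd⁴/64 = π×155⁴/64 = 2.833×10^7 mm⁴
I = 2.833×10^7 mm⁴ = 2.833×10^-5 m⁴
Effective length L_e = K·L = 0.5 × 4.83 = 2.415 m
P_cr = π²EI / L_e² = π² × 68.1×10⁹ × 2.833×10^-5 / 2.415² = 3.265×10^6 N

P_cr ≈ 3270 kN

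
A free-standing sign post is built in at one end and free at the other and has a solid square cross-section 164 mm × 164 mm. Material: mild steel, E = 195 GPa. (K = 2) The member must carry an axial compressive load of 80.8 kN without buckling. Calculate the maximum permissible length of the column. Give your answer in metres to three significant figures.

L_max ≈ 18.9 m

I = a⁴/12 = 164⁴/12 = 6.028×10^7 mm⁴
I = 6.028×10^-5 m⁴
At the buckling limit P_cr = P = 8.080×10^4 N
From P_cr = π²EI/(K·L)²:  L = (1/K)·√(π²EI/P_cr) = (1/2)·√(π²×1.95×10^11×6.028×10^-5/8.080×10^4)
L = 18.9 m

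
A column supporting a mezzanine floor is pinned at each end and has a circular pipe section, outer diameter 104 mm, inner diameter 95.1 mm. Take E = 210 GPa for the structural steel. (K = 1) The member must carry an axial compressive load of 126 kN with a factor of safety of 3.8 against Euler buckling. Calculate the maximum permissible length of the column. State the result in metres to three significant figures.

L_max ≈ 2.73 m

d_o = 104 mm, d_i = 95.1 mm
I = π(d_o⁴ − d_i⁴)/64 = π(104⁴ − 95.10⁴)/64 = 1.727×10^6 mm⁴
I = 1.727×10^-6 m⁴
Required critical load P_cr = n·P = 3.8 × 126 = 478.8 kN = 4.788×10^5 N
From P_cr = π²EI/(K·L)²:  L = (1/K)·√(π²EI/P_cr) = (1/1)·√(π²×2.10×10^11×1.727×10^-6/4.788×10^5)
L = 2.73 m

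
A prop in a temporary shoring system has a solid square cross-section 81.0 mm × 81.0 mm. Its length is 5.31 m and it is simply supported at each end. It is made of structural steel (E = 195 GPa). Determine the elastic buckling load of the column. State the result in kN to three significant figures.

P_cr ≈ 245 kN

I = a⁴/12 = 81.0⁴/12 = 3.587×10^6 mm⁴
I = 3.587×10^6 mm⁴ = 3.587×10^-6 m⁴
Effective length L_e = K·L = 1 × 5.31 = 5.310 m
P_cr = π²EI / L_e² = π² × 195×10⁹ × 3.587×10^-6 / 5.310² = 2.449×10^5 N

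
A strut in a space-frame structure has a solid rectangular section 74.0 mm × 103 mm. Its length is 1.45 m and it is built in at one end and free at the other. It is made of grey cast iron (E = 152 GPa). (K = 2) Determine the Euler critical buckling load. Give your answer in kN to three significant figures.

P_cr ≈ 620 kN

Buckling occurs about the weak axis: I_min = h·b³/12 with b = 74.0 mm (the shorter side).
I_min = 103×74.0³/12 = 3.478×10^6 mm⁴
I = 3.478×10^6 mm⁴ = 3.478×10^-6 m⁴
Effective length L_e = K·L = 2 × 1.45 = 2.900 m
P_cr = π²EI / L_e² = π² × 152×10⁹ × 3.478×10^-6 / 2.900² = 6.204×10^5 N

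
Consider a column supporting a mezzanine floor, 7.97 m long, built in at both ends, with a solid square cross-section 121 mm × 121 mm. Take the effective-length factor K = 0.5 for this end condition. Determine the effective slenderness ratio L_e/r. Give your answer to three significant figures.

I = a⁴/12 = 121⁴/12 = 1.786×10^7 mm⁴
A = 1.464×10^4 mm²;  r_min = √(I/A) = √(1.786×10^7/1.464×10^4) = 34.93 mm
L_e = K·L = 0.5 × 7.97 m = 3.985 m = 3985.0 mm
λ = L_e / r_min = 3985.0 / 34.93 = 114

λ ≈ 114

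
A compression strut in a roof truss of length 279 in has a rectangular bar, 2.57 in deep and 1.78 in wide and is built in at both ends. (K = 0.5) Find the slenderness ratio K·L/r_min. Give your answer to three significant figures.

λ ≈ 271

For a rectangle r_min = b/√12 = 1.78/√12 = 0.5138 in
L_e = K·L = 0.5 × 279 = 139.5 in
λ = L_e / r_min = 139.50 / 0.5138 = 271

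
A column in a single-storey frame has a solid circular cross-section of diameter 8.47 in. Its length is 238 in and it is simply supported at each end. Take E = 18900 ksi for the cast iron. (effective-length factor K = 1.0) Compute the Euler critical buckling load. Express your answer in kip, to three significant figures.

I = πd⁴/64 = π×8.47⁴/64 = 252.6 in⁴
Effective length L_e = K·L = 1 × 238 = 238.0 in
P_cr = π²EI / L_e² = π² × 18900×10³ × 252.6 / 238.0² = 8.320×10^5 lb

P_cr ≈ 832 kip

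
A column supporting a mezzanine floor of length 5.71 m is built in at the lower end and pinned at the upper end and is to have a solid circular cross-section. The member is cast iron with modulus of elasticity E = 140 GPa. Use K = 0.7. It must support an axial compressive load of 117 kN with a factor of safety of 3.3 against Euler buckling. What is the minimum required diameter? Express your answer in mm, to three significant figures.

d ≈ 97.7 mm

Required P_cr = n·P = 3.3 × 117 = 386.1 kN
L_e = K·L = 0.7 × 5.71 = 3.997 m
Required I = P_cr·L_e²/(π²E) = 3.861×10^5 × 3.997² / (π² × 1.40×10^11) = 4.464×10^-6 m⁴
I_req = 4.464×10^6 mm⁴
Solid circle: I = πd⁴/64  ⇒  d = (64I/π)^(1/4) = (64×4.464×10^6/π)^(1/4) = 97.7 mm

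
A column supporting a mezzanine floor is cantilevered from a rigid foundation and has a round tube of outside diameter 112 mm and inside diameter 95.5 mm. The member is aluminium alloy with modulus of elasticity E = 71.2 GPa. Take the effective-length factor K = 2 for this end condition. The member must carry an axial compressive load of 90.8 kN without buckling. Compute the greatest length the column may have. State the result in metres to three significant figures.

d_o = 112 mm, d_i = 95.5 mm
I = π(d_o⁴ − d_i⁴)/64 = π(112⁴ − 95.50⁴)/64 = 3.641×10^6 mm⁴
I = 3.641×10^-6 m⁴
At the buckling limit P_cr = P = 9.080×10^4 N
From P_cr = π²EI/(K·L)²:  L = (1/K)·√(π²EI/P_cr) = (1/2)·√(π²×7.12×10^10×3.641×10^-6/9.080×10^4)
L = 2.65 m

L_max ≈ 2.65 m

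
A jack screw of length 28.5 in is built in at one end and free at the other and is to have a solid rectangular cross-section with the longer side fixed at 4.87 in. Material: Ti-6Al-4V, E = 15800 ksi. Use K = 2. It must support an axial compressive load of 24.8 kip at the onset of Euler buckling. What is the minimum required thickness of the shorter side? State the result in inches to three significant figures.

b ≈ 1.08 in

L_e = K·L = 2 × 28.5 = 57.00 in
Required I = P_cr·L_e²/(π²E) = 2.480×10^4 × 57.00² / (π² × 1.58×10^7) = 0.5167 in⁴
Rectangle, weak axis: I_min = h·b³/12 with h = 4.87 in fixed  ⇒  b = (12I/h)^(1/3) = 1.08 in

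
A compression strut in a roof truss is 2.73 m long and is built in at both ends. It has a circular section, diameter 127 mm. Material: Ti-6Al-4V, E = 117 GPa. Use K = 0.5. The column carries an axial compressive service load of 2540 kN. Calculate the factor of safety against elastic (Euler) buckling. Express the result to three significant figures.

I = πd⁴/64 = π×127⁴/64 = 1.277×10^7 mm⁴
I = 1.277×10^7 mm⁴ = 1.277×10^-5 m⁴
Effective length L_e = K·L = 0.5 × 2.73 = 1.365 m
P_cr = π²EI / L_e² = π² × 117×10⁹ × 1.277×10^-5 / 1.365² = 7.914×10^6 N
Factor of safety n = P_cr / P = 7914.2 / 2540 = 3.12

n ≈ 3.12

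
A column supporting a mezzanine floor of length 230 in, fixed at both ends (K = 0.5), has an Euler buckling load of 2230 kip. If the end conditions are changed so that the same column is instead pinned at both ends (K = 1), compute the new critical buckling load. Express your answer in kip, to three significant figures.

P_cr ≈ 558 kip

P_cr ∝ 1/K², so P_cr,new = P_cr,old × (K_old/K_new)² = 2230 × (0.5/1)²
= 2230 × 0.2500 = 558 kip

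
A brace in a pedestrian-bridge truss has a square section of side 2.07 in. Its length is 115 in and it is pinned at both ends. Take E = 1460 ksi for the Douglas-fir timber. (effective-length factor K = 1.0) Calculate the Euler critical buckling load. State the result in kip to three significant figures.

I = a⁴/12 = 2.07⁴/12 = 1.530 in⁴
Effective length L_e = K·L = 1 × 115 = 115.0 in
P_cr = π²EI / L_e² = π² × 1460×10³ × 1.530 / 115.0² = 1.667×10^3 lb

P_cr ≈ 1.67 kip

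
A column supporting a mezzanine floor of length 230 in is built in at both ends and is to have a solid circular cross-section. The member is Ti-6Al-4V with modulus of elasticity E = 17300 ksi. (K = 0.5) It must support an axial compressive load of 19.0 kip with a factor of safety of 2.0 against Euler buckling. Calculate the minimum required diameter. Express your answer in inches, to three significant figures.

d ≈ 2.78 in

Required P_cr = n·P = 2.0 × 19.0 = 38.00 kip
L_e = K·L = 0.5 × 230 = 115.0 in
Required I = P_cr·L_e²/(π²E) = 3.800×10^4 × 115.0² / (π² × 1.73×10^7) = 2.943 in⁴
Solid circle: I = πd⁴/64  ⇒  d = (64I/π)^(1/4) = (64×2.943/π)^(1/4) = 2.78 in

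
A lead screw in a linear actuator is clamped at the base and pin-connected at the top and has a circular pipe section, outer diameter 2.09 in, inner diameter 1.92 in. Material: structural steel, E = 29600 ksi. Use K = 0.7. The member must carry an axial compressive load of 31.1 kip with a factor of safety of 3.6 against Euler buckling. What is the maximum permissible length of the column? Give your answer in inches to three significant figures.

d_o = 2.09 in, d_i = 1.92 in
I = π(d_o⁴ − d_i⁴)/64 = π(2.09⁴ − 1.920⁴)/64 = 0.2695 in⁴
Required critical load P_cr = n·P = 3.6 × 31.1 = 112.0 kip = 1.120×10^5 lb
From P_cr = π²EI/(K·L)²:  L = (1/K)·√(π²EI/P_cr) = (1/0.7)·√(π²×2.96×10^7×0.2695/1.120×10^5)
L = 37.9 in

L_max ≈ 37.9 in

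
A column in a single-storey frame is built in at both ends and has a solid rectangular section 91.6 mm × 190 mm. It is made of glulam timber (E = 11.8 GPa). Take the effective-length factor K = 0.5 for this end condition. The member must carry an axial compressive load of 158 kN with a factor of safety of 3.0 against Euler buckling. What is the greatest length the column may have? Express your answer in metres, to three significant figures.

L_max ≈ 3.46 m

Buckling occurs about the weak axis: I_min = h·b³/12 with b = 91.6 mm (the shorter side).
I_min = 190×91.6³/12 = 1.217×10^7 mm⁴
I = 1.217×10^-5 m⁴
Required critical load P_cr = n·P = 3.0 × 158 = 474.0 kN = 4.740×10^5 N
From P_cr = π²EI/(K·L)²:  L = (1/K)·√(π²EI/P_cr) = (1/0.5)·√(π²×1.18×10^10×1.217×10^-5/4.740×10^5)
L = 3.46 m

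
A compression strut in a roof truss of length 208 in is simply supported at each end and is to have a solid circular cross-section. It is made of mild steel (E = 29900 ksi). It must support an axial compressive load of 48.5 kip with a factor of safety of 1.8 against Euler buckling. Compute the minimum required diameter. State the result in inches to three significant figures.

d ≈ 4.02 in

Required P_cr = n·P = 1.8 × 48.5 = 87.30 kip
L_e = K·L = 1 × 208 = 208.0 in
Required I = P_cr·L_e²/(π²E) = 8.730×10^4 × 208.0² / (π² × 2.99×10^7) = 12.80 in⁴
Solid circle: I = πd⁴/64  ⇒  d = (64I/π)^(1/4) = (64×12.80/π)^(1/4) = 4.02 in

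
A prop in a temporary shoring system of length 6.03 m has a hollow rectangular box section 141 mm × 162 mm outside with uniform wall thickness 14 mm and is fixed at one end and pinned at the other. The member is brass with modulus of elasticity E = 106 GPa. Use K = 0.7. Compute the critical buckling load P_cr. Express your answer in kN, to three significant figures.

P_cr ≈ 1280 kN

Inner dimensions: h_i = 162 − 2×14 = 134.0 mm, b_i = 141 − 2×14 = 113.0 mm
Weak-axis I_min = (h_o·b_o³ − h_i·b_i³)/12 with b_o = 141, b_i = 113.0 mm (shorter outer/inner sides).
I_min = (162×141³ − 134.0×113.0³)/12 = 2.173×10^7 mm⁴
I = 2.173×10^7 mm⁴ = 2.173×10^-5 m⁴
Effective length L_e = K·L = 0.7 × 6.03 = 4.221 m
P_cr = π²EI / L_e² = π² × 106×10⁹ × 2.173×10^-5 / 4.221² = 1.276×10^6 N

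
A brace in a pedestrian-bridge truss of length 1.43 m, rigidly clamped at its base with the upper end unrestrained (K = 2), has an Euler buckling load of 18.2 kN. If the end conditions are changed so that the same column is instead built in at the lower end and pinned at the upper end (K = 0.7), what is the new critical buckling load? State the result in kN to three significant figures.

P_cr ∝ 1/K², so P_cr,new = P_cr,old × (K_old/K_new)² = 18.2 × (2/0.7)²
= 18.2 × 8.163 = 149 kN

P_cr ≈ 149 kN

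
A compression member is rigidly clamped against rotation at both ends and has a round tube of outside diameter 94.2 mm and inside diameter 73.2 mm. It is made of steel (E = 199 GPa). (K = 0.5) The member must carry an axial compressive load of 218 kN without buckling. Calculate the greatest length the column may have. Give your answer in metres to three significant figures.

L_max ≈ 9.41 m

d_o = 94.2 mm, d_i = 73.2 mm
I = π(d_o⁴ − d_i⁴)/64 = π(94.2⁴ − 73.20⁴)/64 = 2.456×10^6 mm⁴
I = 2.456×10^-6 m⁴
At the buckling limit P_cr = P = 2.180×10^5 N
From P_cr = π²EI/(K·L)²:  L = (1/K)·√(π²EI/P_cr) = (1/0.5)·√(π²×1.99×10^11×2.456×10^-6/2.180×10^5)
L = 9.41 m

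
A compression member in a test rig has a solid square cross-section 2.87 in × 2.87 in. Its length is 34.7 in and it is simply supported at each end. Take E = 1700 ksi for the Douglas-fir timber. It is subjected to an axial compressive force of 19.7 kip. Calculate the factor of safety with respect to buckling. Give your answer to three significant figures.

n ≈ 4.00

I = a⁴/12 = 2.87⁴/12 = 5.654 in⁴
Effective length L_e = K·L = 1 × 34.7 = 34.70 in
P_cr = π²EI / L_e² = π² × 1700×10³ × 5.654 / 34.70² = 7.878×10^4 lb
Factor of safety n = P_cr / P = 78.784 / 19.7 = 4.00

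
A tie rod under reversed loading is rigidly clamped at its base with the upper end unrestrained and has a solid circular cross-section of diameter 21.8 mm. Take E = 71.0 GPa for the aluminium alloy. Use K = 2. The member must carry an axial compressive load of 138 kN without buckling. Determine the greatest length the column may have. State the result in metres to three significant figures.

L_max ≈ 0.119 m

I = πd⁴/64 = π×21.8⁴/64 = 1.109×10^4 mm⁴
I = 1.109×10^-8 m⁴
At the buckling limit P_cr = P = 1.380×10^5 N
From P_cr = π²EI/(K·L)²:  L = (1/K)·√(π²EI/P_cr) = (1/2)·√(π²×7.10×10^10×1.109×10^-8/1.380×10^5)
L = 0.119 m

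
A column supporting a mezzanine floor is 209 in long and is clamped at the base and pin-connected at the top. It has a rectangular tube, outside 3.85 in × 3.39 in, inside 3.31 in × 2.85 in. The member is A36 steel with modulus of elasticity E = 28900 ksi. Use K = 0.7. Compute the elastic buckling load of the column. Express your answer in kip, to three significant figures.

Weak-axis I_min = (h_o·b_o³ − h_i·b_i³)/12 with b_o = 3.39, b_i = 2.850 in (shorter outer/inner sides).
I_min = (3.85×3.39³ − 3.310×2.850³)/12 = 6.114 in⁴
Effective length L_e = K·L = 0.7 × 209 = 146.3 in
P_cr = π²EI / L_e² = π² × 28900×10³ × 6.114 / 146.3² = 8.147×10^4 lb

P_cr ≈ 81.5 kip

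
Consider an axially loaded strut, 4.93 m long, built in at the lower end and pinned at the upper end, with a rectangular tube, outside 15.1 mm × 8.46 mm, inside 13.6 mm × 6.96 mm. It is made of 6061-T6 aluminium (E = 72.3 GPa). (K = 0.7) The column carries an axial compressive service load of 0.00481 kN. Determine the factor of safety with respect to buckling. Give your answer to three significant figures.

Weak-axis I_min = (h_o·b_o³ − h_i·b_i³)/12 with b_o = 8.46, b_i = 6.960 mm (shorter outer/inner sides).
I_min = (15.1×8.46³ − 13.60×6.960³)/12 = 379.8 mm⁴
I = 379.8 mm⁴ = 3.798×10^-10 m⁴
Effective length L_e = K·L = 0.7 × 4.93 = 3.451 m
P_cr = π²EI / L_e² = π² × 72.3×10⁹ × 3.798×10^-10 / 3.451² = 22.76 N
Factor of safety n = P_cr / P = 0.022757 / 0.00481 = 4.73

n ≈ 4.73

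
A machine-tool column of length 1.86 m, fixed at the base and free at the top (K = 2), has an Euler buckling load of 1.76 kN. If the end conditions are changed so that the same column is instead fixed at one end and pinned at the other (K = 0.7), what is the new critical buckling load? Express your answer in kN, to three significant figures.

P_cr ∝ 1/K², so P_cr,new = P_cr,old × (K_old/K_new)² = 1.76 × (2/0.7)²
= 1.76 × 8.163 = 14.4 kN

P_cr ≈ 14.4 kN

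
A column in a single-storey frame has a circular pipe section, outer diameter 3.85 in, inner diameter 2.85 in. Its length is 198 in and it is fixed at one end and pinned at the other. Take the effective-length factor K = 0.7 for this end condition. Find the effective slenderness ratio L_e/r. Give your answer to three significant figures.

λ ≈ 116

d_o = 3.85 in, d_i = 2.85 in
I = π(d_o⁴ − d_i⁴)/64 = π(3.85⁴ − 2.850⁴)/64 = 7.546 in⁴
A = 5.262 in²;  r_min = √(I/A) = √(7.546/5.262) = 1.198 in
L_e = K·L = 0.7 × 198 = 138.6 in
λ = L_e / r_min = 138.60 / 1.198 = 116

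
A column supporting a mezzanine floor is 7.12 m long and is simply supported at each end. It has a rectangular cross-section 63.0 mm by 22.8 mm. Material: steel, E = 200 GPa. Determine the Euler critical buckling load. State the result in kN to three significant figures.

Buckling occurs about the weak axis: I_min = h·b³/12 with b = 22.8 mm (the shorter side).
I_min = 63.0×22.8³/12 = 6.222×10^4 mm⁴
I = 6.222×10^4 mm⁴ = 6.222×10^-8 m⁴
Effective length L_e = K·L = 1 × 7.12 = 7.120 m
P_cr = π²EI / L_e² = π² × 200×10⁹ × 6.222×10^-8 / 7.120² = 2.423×10^3 N

P_cr ≈ 2.42 kN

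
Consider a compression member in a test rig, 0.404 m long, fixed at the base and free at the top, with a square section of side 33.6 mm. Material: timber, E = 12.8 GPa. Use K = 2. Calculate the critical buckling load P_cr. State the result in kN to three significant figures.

I = a⁴/12 = 33.6⁴/12 = 1.062×10^5 mm⁴
I = 1.062×10^5 mm⁴ = 1.062×10^-7 m⁴
Effective length L_e = K·L = 2 × 0.404 = 0.8080 m
P_cr = π²EI / L_e² = π² × 12.8×10⁹ × 1.062×10^-7 / 0.8080² = 2.055×10^4 N

P_cr ≈ 20.6 kN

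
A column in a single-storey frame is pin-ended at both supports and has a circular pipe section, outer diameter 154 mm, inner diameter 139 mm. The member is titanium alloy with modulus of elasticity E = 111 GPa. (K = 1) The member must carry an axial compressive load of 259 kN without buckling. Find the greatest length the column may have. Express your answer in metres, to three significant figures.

d_o = 154 mm, d_i = 139 mm
I = π(d_o⁴ − d_i⁴)/64 = π(154⁴ − 139.0⁴)/64 = 9.285×10^6 mm⁴
I = 9.285×10^-6 m⁴
At the buckling limit P_cr = P = 2.590×10^5 N
From P_cr = π²EI/(K·L)²:  L = (1/K)·√(π²EI/P_cr) = (1/1)·√(π²×1.11×10^11×9.285×10^-6/2.590×10^5)
L = 6.27 m

L_max ≈ 6.27 m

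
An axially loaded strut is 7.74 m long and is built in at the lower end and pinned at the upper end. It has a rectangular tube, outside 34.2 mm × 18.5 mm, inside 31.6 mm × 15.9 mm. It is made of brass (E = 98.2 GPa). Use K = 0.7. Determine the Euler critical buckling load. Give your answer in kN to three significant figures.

P_cr ≈ 0.246 kN

Weak-axis I_min = (h_o·b_o³ − h_i·b_i³)/12 with b_o = 18.5, b_i = 15.90 mm (shorter outer/inner sides).
I_min = (34.2×18.5³ − 31.60×15.90³)/12 = 7.460×10^3 mm⁴
I = 7.460×10^3 mm⁴ = 7.460×10^-9 m⁴
Effective length L_e = K·L = 0.7 × 7.74 = 5.418 m
P_cr = π²EI / L_e² = π² × 98.2×10⁹ × 7.460×10^-9 / 5.418² = 246.3 N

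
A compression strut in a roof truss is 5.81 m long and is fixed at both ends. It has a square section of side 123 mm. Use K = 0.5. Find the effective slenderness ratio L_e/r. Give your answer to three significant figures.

λ ≈ 81.8

For a square r = a/√12 = 123/√12 = 35.51 mm
L_e = K·L = 0.5 × 5.81 m = 2.905 m = 2905.0 mm
λ = L_e / r_min = 2905.0 / 35.51 = 81.8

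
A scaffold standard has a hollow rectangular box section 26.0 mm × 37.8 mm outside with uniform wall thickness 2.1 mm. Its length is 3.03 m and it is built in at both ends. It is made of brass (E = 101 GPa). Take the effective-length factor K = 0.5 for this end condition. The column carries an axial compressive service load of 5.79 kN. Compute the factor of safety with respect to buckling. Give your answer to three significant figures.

Inner dimensions: h_i = 37.8 − 2×2.1 = 33.60 mm, b_i = 26.0 − 2×2.1 = 21.80 mm
Weak-axis I_min = (h_o·b_o³ − h_i·b_i³)/12 with b_o = 26.0, b_i = 21.80 mm (shorter outer/inner sides).
I_min = (37.8×26.0³ − 33.60×21.80³)/12 = 2.636×10^4 mm⁴
I = 2.636×10^4 mm⁴ = 2.636×10^-8 m⁴
Effective length L_e = K·L = 0.5 × 3.03 = 1.515 m
P_cr = π²EI / L_e² = π² × 101×10⁹ × 2.636×10^-8 / 1.515² = 1.145×10^4 N
Factor of safety n = P_cr / P = 11.446 / 5.79 = 1.98

n ≈ 1.98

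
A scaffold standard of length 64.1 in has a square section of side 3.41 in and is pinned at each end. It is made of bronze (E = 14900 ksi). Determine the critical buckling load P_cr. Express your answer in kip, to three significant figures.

P_cr ≈ 403 kip

I = a⁴/12 = 3.41⁴/12 = 11.27 in⁴
Effective length L_e = K·L = 1 × 64.1 = 64.10 in
P_cr = π²EI / L_e² = π² × 14900×10³ × 11.27 / 64.10² = 4.033×10^5 lb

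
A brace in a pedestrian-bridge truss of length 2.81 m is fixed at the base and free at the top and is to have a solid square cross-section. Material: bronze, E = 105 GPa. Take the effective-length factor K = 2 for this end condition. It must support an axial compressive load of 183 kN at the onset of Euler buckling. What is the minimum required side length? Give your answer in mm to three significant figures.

L_e = K·L = 2 × 2.81 = 5.620 m
Required I = P_cr·L_e²/(π²E) = 1.830×10^5 × 5.620² / (π² × 1.05×10^11) = 5.577×10^-6 m⁴
I_req = 5.577×10^6 mm⁴
Solid square: I = a⁴/12  ⇒  a = (12I)^(1/4) = (12×5.577×10^6)^(1/4) = 90.4 mm

a ≈ 90.4 mm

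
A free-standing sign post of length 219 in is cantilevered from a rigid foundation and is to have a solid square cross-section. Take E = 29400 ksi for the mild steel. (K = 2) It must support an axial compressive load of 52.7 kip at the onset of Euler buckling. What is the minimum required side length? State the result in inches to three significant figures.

L_e = K·L = 2 × 219 = 438.0 in
Required I = P_cr·L_e²/(π²E) = 5.270×10^4 × 438.0² / (π² × 2.94×10^7) = 34.84 in⁴
Solid square: I = a⁴/12  ⇒  a = (12I)^(1/4) = (12×34.84)^(1/4) = 4.52 in

a ≈ 4.52 in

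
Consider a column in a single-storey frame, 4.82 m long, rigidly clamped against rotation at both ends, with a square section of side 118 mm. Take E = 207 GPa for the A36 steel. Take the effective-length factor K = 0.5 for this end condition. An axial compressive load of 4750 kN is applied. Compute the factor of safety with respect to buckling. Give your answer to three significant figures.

n ≈ 1.20

I = a⁴/12 = 118⁴/12 = 1.616×10^7 mm⁴
I = 1.616×10^7 mm⁴ = 1.616×10^-5 m⁴
Effective length L_e = K·L = 0.5 × 4.82 = 2.410 m
P_cr = π²EI / L_e² = π² × 207×10⁹ × 1.616×10^-5 / 2.410² = 5.683×10^6 N
Factor of safety n = P_cr / P = 5683.1 / 4750 = 1.20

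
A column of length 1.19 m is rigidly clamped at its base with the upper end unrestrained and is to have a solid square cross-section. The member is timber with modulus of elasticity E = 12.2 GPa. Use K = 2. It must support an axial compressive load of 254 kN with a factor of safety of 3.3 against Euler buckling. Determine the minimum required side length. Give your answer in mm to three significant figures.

a ≈ 147 mm

Required P_cr = n·P = 3.3 × 254 = 838.2 kN
L_e = K·L = 2 × 1.19 = 2.380 m
Required I = P_cr·L_e²/(π²E) = 8.382×10^5 × 2.380² / (π² × 1.22×10^10) = 3.943×10^-5 m⁴
I_req = 3.943×10^7 mm⁴
Solid square: I = a⁴/12  ⇒  a = (12I)^(1/4) = (12×3.943×10^7)^(1/4) = 147 mm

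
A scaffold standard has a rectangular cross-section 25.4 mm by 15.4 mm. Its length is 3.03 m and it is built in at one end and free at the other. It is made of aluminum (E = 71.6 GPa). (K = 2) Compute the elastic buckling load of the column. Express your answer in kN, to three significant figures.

P_cr ≈ 0.149 kN

Buckling occurs about the weak axis: I_min = h·b³/12 with b = 15.4 mm (the shorter side).
I_min = 25.4×15.4³/12 = 7.731×10^3 mm⁴
I = 7.731×10^3 mm⁴ = 7.731×10^-9 m⁴
Effective length L_e = K·L = 2 × 3.03 = 6.060 m
P_cr = π²EI / L_e² = π² × 71.6×10⁹ × 7.731×10^-9 / 6.060² = 148.8 N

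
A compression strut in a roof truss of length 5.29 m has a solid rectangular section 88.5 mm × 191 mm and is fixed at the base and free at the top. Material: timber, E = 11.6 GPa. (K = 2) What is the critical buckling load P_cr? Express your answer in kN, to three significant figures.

Buckling occurs about the weak axis: I_min = h·b³/12 with b = 88.5 mm (the shorter side).
I_min = 191×88.5³/12 = 1.103×10^7 mm⁴
I = 1.103×10^7 mm⁴ = 1.103×10^-5 m⁴
Effective length L_e = K·L = 2 × 5.29 = 10.58 m
P_cr = π²EI / L_e² = π² × 11.6×10⁹ × 1.103×10^-5 / 10.58² = 1.128×10^4 N

P_cr ≈ 11.3 kN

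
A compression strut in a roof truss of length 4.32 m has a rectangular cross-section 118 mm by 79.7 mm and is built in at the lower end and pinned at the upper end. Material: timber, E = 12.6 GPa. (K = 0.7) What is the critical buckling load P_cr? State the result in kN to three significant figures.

P_cr ≈ 67.7 kN

Buckling occurs about the weak axis: I_min = h·b³/12 with b = 79.7 mm (the shorter side).
I_min = 118×79.7³/12 = 4.978×10^6 mm⁴
I = 4.978×10^6 mm⁴ = 4.978×10^-6 m⁴
Effective length L_e = K·L = 0.7 × 4.32 = 3.024 m
P_cr = π²EI / L_e² = π² × 12.6×10⁹ × 4.978×10^-6 / 3.024² = 6.770×10^4 N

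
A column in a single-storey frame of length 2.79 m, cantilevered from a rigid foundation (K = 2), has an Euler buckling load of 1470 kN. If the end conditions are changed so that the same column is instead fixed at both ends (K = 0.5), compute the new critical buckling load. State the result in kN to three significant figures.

P_cr ∝ 1/K², so P_cr,new = P_cr,old × (K_old/K_new)² = 1470 × (2/0.5)²
= 1470 × 16.00 = 23500 kN

P_cr ≈ 23500 kN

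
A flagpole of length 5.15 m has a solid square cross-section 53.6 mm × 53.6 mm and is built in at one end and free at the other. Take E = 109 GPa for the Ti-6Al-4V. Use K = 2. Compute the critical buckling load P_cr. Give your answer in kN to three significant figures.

I = a⁴/12 = 53.6⁴/12 = 6.878×10^5 mm⁴
I = 6.878×10^5 mm⁴ = 6.878×10^-7 m⁴
Effective length L_e = K·L = 2 × 5.15 = 10.30 m
P_cr = π²EI / L_e² = π² × 109×10⁹ × 6.878×10^-7 / 10.30² = 6.975×10^3 N

P_cr ≈ 6.97 kN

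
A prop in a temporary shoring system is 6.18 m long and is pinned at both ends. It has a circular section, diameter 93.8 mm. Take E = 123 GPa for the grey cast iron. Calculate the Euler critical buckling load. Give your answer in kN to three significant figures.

P_cr ≈ 121 kN

I = πd⁴/64 = π×93.8⁴/64 = 3.800×10^6 mm⁴
I = 3.800×10^6 mm⁴ = 3.800×10^-6 m⁴
Effective length L_e = K·L = 1 × 6.18 = 6.180 m
P_cr = π²EI / L_e² = π² × 123×10⁹ × 3.800×10^-6 / 6.180² = 1.208×10^5 N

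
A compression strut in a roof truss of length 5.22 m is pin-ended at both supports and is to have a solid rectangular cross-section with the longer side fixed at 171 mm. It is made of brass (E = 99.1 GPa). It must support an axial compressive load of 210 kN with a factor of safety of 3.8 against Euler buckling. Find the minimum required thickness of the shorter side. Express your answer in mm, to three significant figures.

b ≈ 116 mm

Required P_cr = n·P = 3.8 × 210 = 798.0 kN
L_e = K·L = 1 × 5.22 = 5.220 m
Required I = P_cr·L_e²/(π²E) = 7.980×10^5 × 5.220² / (π² × 9.91×10^10) = 2.223×10^-5 m⁴
I_req = 2.223×10^7 mm⁴
Rectangle, weak axis: I_min = h·b³/12 with h = 171 mm fixed  ⇒  b = (12I/h)^(1/3) = 116 mm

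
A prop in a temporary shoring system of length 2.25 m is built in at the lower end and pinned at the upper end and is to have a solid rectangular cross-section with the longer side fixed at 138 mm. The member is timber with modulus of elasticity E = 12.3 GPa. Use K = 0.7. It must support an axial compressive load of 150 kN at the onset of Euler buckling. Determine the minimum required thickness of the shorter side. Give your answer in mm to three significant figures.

L_e = K·L = 0.7 × 2.25 = 1.575 m
Required I = P_cr·L_e²/(π²E) = 1.500×10^5 × 1.575² / (π² × 1.23×10^10) = 3.065×10^-6 m⁴
I_req = 3.065×10^6 mm⁴
Rectangle, weak axis: I_min = h·b³/12 with h = 138 mm fixed  ⇒  b = (12I/h)^(1/3) = 64.4 mm

b ≈ 64.4 mm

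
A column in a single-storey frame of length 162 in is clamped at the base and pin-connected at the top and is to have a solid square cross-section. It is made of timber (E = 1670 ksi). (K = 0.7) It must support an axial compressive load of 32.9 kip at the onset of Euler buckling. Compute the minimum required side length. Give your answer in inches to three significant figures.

a ≈ 4.19 in

L_e = K·L = 0.7 × 162 = 113.4 in
Required I = P_cr·L_e²/(π²E) = 3.290×10^4 × 113.4² / (π² × 1.67×10^6) = 25.67 in⁴
Solid square: I = a⁴/12  ⇒  a = (12I)^(1/4) = (12×25.67)^(1/4) = 4.19 in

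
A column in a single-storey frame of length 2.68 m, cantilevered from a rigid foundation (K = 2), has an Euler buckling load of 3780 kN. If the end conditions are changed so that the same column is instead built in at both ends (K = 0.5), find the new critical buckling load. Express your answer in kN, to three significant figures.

P_cr ∝ 1/K², so P_cr,new = P_cr,old × (K_old/K_new)² = 3780 × (2/0.5)²
= 3780 × 16.00 = 60500 kN

P_cr ≈ 60500 kN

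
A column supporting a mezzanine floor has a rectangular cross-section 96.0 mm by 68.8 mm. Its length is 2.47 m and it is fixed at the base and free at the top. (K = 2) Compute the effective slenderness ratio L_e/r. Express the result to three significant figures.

For a rectangle r_min = b/√12 = 68.8/√12 = 19.86 mm
L_e = K·L = 2 × 2.47 m = 4.940 m = 4940.0 mm
λ = L_e / r_min = 4940.0 / 19.86 = 249

λ ≈ 249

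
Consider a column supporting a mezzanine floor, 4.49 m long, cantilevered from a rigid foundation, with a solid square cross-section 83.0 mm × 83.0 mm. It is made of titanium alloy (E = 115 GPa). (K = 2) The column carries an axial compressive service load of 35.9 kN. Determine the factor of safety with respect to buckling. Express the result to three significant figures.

n ≈ 1.55

I = a⁴/12 = 83.0⁴/12 = 3.955×10^6 mm⁴
I = 3.955×10^6 mm⁴ = 3.955×10^-6 m⁴
Effective length L_e = K·L = 2 × 4.49 = 8.980 m
P_cr = π²EI / L_e² = π² × 115×10⁹ × 3.955×10^-6 / 8.980² = 5.566×10^4 N
Factor of safety n = P_cr / P = 55.664 / 35.9 = 1.55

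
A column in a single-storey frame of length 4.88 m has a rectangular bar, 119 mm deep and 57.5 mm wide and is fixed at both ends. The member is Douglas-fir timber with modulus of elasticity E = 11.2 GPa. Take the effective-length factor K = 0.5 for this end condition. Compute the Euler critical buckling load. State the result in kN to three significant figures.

Buckling occurs about the weak axis: I_min = h·b³/12 with b = 57.5 mm (the shorter side).
I_min = 119×57.5³/12 = 1.885×10^6 mm⁴
I = 1.885×10^6 mm⁴ = 1.885×10^-6 m⁴
Effective length L_e = K·L = 0.5 × 4.88 = 2.440 m
P_cr = π²EI / L_e² = π² × 11.2×10⁹ × 1.885×10^-6 / 2.440² = 3.500×10^4 N

P_cr ≈ 35.0 kN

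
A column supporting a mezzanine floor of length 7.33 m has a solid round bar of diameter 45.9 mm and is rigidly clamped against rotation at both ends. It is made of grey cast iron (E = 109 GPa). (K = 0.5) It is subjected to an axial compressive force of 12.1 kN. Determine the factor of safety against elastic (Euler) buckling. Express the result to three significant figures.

I = πd⁴/64 = π×45.9⁴/64 = 2.179×10^5 mm⁴
I = 2.179×10^5 mm⁴ = 2.179×10^-7 m⁴
Effective length L_e = K·L = 0.5 × 7.33 = 3.665 m
P_cr = π²EI / L_e² = π² × 109×10⁹ × 2.179×10^-7 / 3.665² = 1.745×10^4 N
Factor of safety n = P_cr / P = 17.450 / 12.1 = 1.44

n ≈ 1.44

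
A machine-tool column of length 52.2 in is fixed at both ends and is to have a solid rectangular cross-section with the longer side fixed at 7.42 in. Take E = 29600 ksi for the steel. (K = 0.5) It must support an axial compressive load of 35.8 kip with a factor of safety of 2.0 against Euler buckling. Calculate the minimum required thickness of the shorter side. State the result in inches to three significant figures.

b ≈ 0.646 in

Required P_cr = n·P = 2.0 × 35.8 = 71.60 kip
L_e = K·L = 0.5 × 52.2 = 26.10 in
Required I = P_cr·L_e²/(π²E) = 7.160×10^4 × 26.10² / (π² × 2.96×10^7) = 0.1670 in⁴
Rectangle, weak axis: I_min = h·b³/12 with h = 7.42 in fixed  ⇒  b = (12I/h)^(1/3) = 0.646 in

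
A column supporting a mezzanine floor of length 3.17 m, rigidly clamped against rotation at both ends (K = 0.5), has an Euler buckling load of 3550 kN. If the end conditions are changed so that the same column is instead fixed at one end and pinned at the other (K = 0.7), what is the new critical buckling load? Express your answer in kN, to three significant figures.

P_cr ∝ 1/K², so P_cr,new = P_cr,old × (K_old/K_new)² = 3550 × (0.5/0.7)²
= 3550 × 0.5102 = 1810 kN

P_cr ≈ 1810 kN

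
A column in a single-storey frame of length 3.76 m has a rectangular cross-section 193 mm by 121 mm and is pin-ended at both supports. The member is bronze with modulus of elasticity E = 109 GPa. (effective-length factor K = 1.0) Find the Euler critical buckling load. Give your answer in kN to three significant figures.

P_cr ≈ 2170 kN

Buckling occurs about the weak axis: I_min = h·b³/12 with b = 121 mm (the shorter side).
I_min = 193×121³/12 = 2.849×10^7 mm⁴
I = 2.849×10^7 mm⁴ = 2.849×10^-5 m⁴
Effective length L_e = K·L = 1 × 3.76 = 3.760 m
P_cr = π²EI / L_e² = π² × 109×10⁹ × 2.849×10^-5 / 3.760² = 2.168×10^6 N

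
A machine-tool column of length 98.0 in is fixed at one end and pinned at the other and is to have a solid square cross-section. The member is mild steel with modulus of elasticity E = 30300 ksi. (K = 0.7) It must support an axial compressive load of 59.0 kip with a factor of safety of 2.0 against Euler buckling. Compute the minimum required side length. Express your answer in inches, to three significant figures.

a ≈ 2.17 in

Required P_cr = n·P = 2.0 × 59.0 = 118.0 kip
L_e = K·L = 0.7 × 98.0 = 68.60 in
Required I = P_cr·L_e²/(π²E) = 1.180×10^5 × 68.60² / (π² × 3.03×10^7) = 1.857 in⁴
Solid square: I = a⁴/12  ⇒  a = (12I)^(1/4) = (12×1.857)^(1/4) = 2.17 in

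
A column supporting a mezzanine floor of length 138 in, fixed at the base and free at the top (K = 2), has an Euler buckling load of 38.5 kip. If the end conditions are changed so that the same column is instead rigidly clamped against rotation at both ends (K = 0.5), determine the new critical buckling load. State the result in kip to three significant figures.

P_cr ∝ 1/K², so P_cr,new = P_cr,old × (K_old/K_new)² = 38.5 × (2/0.5)²
= 38.5 × 16.00 = 616 kip

P_cr ≈ 616 kip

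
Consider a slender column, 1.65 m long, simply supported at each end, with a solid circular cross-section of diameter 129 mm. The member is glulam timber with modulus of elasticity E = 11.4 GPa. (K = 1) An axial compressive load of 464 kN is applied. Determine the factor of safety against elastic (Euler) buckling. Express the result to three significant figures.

n ≈ 1.21

I = πd⁴/64 = π×129⁴/64 = 1.359×10^7 mm⁴
I = 1.359×10^7 mm⁴ = 1.359×10^-5 m⁴
Effective length L_e = K·L = 1 × 1.65 = 1.650 m
P_cr = π²EI / L_e² = π² × 11.4×10⁹ × 1.359×10^-5 / 1.650² = 5.618×10^5 N
Factor of safety n = P_cr / P = 561.78 / 464 = 1.21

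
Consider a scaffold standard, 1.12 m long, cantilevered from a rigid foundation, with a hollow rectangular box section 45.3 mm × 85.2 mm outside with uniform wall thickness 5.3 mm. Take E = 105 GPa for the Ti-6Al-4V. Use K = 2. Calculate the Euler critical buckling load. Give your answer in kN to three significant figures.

Inner dimensions: h_i = 85.2 − 2×5.3 = 74.60 mm, b_i = 45.3 − 2×5.3 = 34.70 mm
Weak-axis I_min = (h_o·b_o³ − h_i·b_i³)/12 with b_o = 45.3, b_i = 34.70 mm (shorter outer/inner sides).
I_min = (85.2×45.3³ − 74.60×34.70³)/12 = 4.003×10^5 mm⁴
I = 4.003×10^5 mm⁴ = 4.003×10^-7 m⁴
Effective length L_e = K·L = 2 × 1.12 = 2.240 m
P_cr = π²EI / L_e² = π² × 105×10⁹ × 4.003×10^-7 / 2.240² = 8.267×10^4 N

P_cr ≈ 82.7 kN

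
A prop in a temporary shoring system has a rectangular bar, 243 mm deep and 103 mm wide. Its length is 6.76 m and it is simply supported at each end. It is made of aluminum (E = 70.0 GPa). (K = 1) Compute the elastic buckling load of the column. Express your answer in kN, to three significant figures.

Buckling occurs about the weak axis: I_min = h·b³/12 with b = 103 mm (the shorter side).
I_min = 243×103³/12 = 2.213×10^7 mm⁴
I = 2.213×10^7 mm⁴ = 2.213×10^-5 m⁴
Effective length L_e = K·L = 1 × 6.76 = 6.760 m
P_cr = π²EI / L_e² = π² × 70.0×10⁹ × 2.213×10^-5 / 6.760² = 3.345×10^5 N

P_cr ≈ 335 kN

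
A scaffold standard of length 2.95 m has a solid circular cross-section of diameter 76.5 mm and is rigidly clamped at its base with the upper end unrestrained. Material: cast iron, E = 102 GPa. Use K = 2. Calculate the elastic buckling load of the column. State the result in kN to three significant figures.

P_cr ≈ 48.6 kN

I = πd⁴/64 = π×76.5⁴/64 = 1.681×10^6 mm⁴
I = 1.681×10^6 mm⁴ = 1.681×10^-6 m⁴
Effective length L_e = K·L = 2 × 2.95 = 5.900 m
P_cr = π²EI / L_e² = π² × 102×10⁹ × 1.681×10^-6 / 5.900² = 4.862×10^4 N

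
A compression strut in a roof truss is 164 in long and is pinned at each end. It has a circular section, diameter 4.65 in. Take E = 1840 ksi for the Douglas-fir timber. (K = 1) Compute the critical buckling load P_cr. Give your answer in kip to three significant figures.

P_cr ≈ 15.5 kip

I = πd⁴/64 = π×4.65⁴/64 = 22.95 in⁴
Effective length L_e = K·L = 1 × 164 = 164.0 in
P_cr = π²EI / L_e² = π² × 1840×10³ × 22.95 / 164.0² = 1.550×10^4 lb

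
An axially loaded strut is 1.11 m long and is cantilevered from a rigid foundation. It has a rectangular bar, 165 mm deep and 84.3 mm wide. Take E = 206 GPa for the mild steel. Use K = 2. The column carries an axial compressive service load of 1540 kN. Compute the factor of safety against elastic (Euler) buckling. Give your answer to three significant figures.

n ≈ 2.21

Buckling occurs about the weak axis: I_min = h·b³/12 with b = 84.3 mm (the shorter side).
I_min = 165×84.3³/12 = 8.237×10^6 mm⁴
I = 8.237×10^6 mm⁴ = 8.237×10^-6 m⁴
Effective length L_e = K·L = 2 × 1.11 = 2.220 m
P_cr = π²EI / L_e² = π² × 206×10⁹ × 8.237×10^-6 / 2.220² = 3.398×10^6 N
Factor of safety n = P_cr / P = 3398.2 / 1540 = 2.21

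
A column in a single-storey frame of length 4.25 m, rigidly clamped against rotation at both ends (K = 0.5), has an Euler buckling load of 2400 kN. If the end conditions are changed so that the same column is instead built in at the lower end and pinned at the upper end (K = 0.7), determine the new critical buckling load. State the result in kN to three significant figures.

P_cr ≈ 1220 kN

P_cr ∝ 1/K², so P_cr,new = P_cr,old × (K_old/K_new)² = 2400 × (0.5/0.7)²
= 2400 × 0.5102 = 1220 kN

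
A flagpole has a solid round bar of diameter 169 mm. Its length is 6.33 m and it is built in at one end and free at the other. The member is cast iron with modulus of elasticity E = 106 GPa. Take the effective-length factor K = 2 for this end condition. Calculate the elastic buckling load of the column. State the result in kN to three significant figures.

I = πd⁴/64 = π×169⁴/64 = 4.004×10^7 mm⁴
I = 4.004×10^7 mm⁴ = 4.004×10^-5 m⁴
Effective length L_e = K·L = 2 × 6.33 = 12.66 m
P_cr = π²EI / L_e² = π² × 106×10⁹ × 4.004×10^-5 / 12.66² = 2.614×10^5 N

P_cr ≈ 261 kN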